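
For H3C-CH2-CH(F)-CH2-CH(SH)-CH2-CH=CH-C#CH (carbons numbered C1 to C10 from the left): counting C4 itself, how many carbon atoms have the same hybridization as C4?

6

C4 is sp3 (only σ bonds).
C1: sp3 ✓
C2: sp3 ✓
C3: sp3 ✓
C4: sp3 ✓
C5: sp3 ✓
C6: sp3 ✓
C7: sp2
C8: sp2
C9: sp
C10: sp
6 carbons are sp3.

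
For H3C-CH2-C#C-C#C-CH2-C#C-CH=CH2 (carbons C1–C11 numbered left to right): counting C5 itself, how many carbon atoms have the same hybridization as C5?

6

C5 is sp (two π bonds).
C1: sp3
C2: sp3
C3: sp ✓
C4: sp ✓
C5: sp ✓
C6: sp ✓
C7: sp3
C8: sp ✓
C9: sp ✓
C10: sp2
C11: sp2
6 carbons are sp.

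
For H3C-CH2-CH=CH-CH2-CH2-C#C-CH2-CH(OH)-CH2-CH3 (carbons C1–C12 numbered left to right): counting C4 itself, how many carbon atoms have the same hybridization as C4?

C4 is sp2 (one π bond).
C1: sp3
C2: sp3
C3: sp2 ✓
C4: sp2 ✓
C5: sp3
C6: sp3
C7: sp
C8: sp
C9: sp3
C10: sp3
C11: sp3
C12: sp3
2 carbons are sp2.

2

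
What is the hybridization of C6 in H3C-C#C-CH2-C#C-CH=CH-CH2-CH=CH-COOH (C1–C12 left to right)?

sp

C6 has 2 σ bonds, plus two π bonds: steric number 2 → sp.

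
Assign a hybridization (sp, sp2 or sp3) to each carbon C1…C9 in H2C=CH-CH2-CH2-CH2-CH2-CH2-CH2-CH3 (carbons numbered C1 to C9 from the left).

C1 sp2, C2 sp2, C3 sp3, C4 sp3, C5 sp3, C6 sp3, C7 sp3, C8 sp3, C9 sp3

C1 is sp2: 3 σ bonds, plus one π bond, 3 electron-density regions.
C2 — 3 σ bonds, plus one π bond. Steric number 3, so sp2.
C3 — 4 σ bonds. Steric number 4, so sp3.
C4: 4 σ bonds — 4 electron domains, sp3.
C5: 4 σ bonds — 4 electron domains, sp3.
C6 (4 σ bonds) has steric number 4: sp3.
C7 is sp3: 4 σ bonds, 4 electron-density regions.
C8 is sp3: 4 σ bonds, 4 electron-density regions.
C9: 4 σ bonds; 4 regions of electron density → sp3.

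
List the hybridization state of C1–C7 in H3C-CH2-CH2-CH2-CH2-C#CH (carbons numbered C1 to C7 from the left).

C1 sp3, C2 sp3, C3 sp3, C4 sp3, C5 sp3, C6 sp, C7 sp

C1 has 4 σ bonds: steric number 4 → sp3.
C2 — 4 σ bonds. Steric number 4, so sp3.
C3 is sp3: 4 σ bonds, 4 electron-density regions.
C4 carries 4 σ bonds, giving a steric number of 4, so it is sp3.
C5 has 4 σ bonds: steric number 4 → sp3.
C6 (2 σ bonds, plus two π bonds) has steric number 2: sp.
C7: 2 σ bonds, plus two π bonds — 2 electron domains, sp.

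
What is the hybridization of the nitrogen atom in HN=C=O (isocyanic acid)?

sp2

The nitrogen atom — 2 σ bonds and 1 lone pair, plus one π bond. Steric number 3, so sp2.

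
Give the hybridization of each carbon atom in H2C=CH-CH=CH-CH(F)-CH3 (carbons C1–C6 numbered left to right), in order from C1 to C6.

C1 sp2, C2 sp2, C3 sp2, C4 sp2, C5 sp3, C6 sp3

C1 (3 σ bonds, plus one π bond) has steric number 3: sp2.
C2 — 3 σ bonds, plus one π bond. Steric number 3, so sp2.
C3 is sp2: 3 σ bonds, plus one π bond, 3 electron-density regions.
C4: 3 σ bonds, plus one π bond — 3 electron domains, sp2.
C5: 4 σ bonds — 4 electron domains, sp3.
C6 — 4 σ bonds. Steric number 4, so sp3.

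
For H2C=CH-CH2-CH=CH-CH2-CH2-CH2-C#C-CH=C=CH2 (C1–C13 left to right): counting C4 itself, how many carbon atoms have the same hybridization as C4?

C4 is sp2 (one π bond).
C1: sp2 ✓
C2: sp2 ✓
C3: sp3
C4: sp2 ✓
C5: sp2 ✓
C6: sp3
C7: sp3
C8: sp3
C9: sp
C10: sp
C11: sp2 ✓
C12: sp
C13: sp2 ✓
6 carbons are sp2.

6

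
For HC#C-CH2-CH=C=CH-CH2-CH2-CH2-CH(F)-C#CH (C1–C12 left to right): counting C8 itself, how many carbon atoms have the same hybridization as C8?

5

C8 is sp3 (only σ bonds).
C1: sp
C2: sp
C3: sp3 ✓
C4: sp2
C5: sp
C6: sp2
C7: sp3 ✓
C8: sp3 ✓
C9: sp3 ✓
C10: sp3 ✓
C11: sp
C12: sp
5 carbons are sp3.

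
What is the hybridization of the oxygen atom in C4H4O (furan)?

sp^2

One O lone pair is in the aromatic π system (p orbital), the other is in an sp2 hybrid in the ring plane; O has two σ bonds + one in-plane lone pair → sp2.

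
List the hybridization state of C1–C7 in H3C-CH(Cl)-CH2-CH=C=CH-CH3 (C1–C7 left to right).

C1 — 4 σ bonds. Steric number 4, so sp3.
C2 (4 σ bonds) has steric number 4: sp3.
C3 carries 4 σ bonds, giving a steric number of 4, so it is sp3.
C4 is sp2: 3 σ bonds, plus one π bond, 3 electron-density regions.
C5 is sp: 2 σ bonds, plus two π bonds, 2 electron-density regions.
C6 is sp2: 3 σ bonds, plus one π bond, 3 electron-density regions.
C7 — 4 σ bonds. Steric number 4, so sp3.

C1 sp3, C2 sp3, C3 sp3, C4 sp2, C5 sp, C6 sp2, C7 sp3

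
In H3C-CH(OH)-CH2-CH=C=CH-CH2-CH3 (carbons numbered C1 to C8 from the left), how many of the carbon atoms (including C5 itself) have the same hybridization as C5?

C5 is sp (two π bonds).
C1: sp3
C2: sp3
C3: sp3
C4: sp2
C5: sp ✓
C6: sp2
C7: sp3
C8: sp3
1 carbon is sp.

1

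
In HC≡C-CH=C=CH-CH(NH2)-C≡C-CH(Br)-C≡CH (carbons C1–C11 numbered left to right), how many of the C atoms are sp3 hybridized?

C1: sp
C2: sp
C3: sp2
C4: sp
C5: sp2
C6: sp3 ✓
C7: sp
C8: sp
C9: sp3 ✓
C10: sp
C11: sp
C6, C9 → 2 sp3 carbons.

2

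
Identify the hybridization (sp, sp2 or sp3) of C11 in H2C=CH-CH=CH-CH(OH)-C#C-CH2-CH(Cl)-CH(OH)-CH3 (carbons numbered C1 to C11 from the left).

sp³

C11 (4 σ bonds) has steric number 4: sp3.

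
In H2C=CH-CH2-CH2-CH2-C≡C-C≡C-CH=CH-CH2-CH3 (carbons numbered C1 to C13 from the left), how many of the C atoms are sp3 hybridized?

5

C1: sp2
C2: sp2
C3: sp3 ✓
C4: sp3 ✓
C5: sp3 ✓
C6: sp
C7: sp
C8: sp
C9: sp
C10: sp2
C11: sp2
C12: sp3 ✓
C13: sp3 ✓
C3, C4, C5, C12, C13 → 5 sp3 carbons.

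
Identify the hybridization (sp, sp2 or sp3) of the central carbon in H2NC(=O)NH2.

sp2

The central carbon: 3 σ bonds, plus one π bond — 3 electron domains, sp2.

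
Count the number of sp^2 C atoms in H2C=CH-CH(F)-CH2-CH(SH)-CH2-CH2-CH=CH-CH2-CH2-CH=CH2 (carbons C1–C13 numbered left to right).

6

C1: sp2 ✓
C2: sp2 ✓
C3: sp3
C4: sp3
C5: sp3
C6: sp3
C7: sp3
C8: sp2 ✓
C9: sp2 ✓
C10: sp3
C11: sp3
C12: sp2 ✓
C13: sp2 ✓
C1, C2, C8, C9, C12, C13 → 6 sp2 carbons.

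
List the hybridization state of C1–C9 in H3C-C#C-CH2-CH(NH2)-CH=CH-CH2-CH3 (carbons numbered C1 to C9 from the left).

C1 (4 σ bonds) has steric number 4: sp3.
C2 — 2 σ bonds, plus two π bonds. Steric number 2, so sp.
C3 — 2 σ bonds, plus two π bonds. Steric number 2, so sp.
C4 (4 σ bonds) has steric number 4: sp3.
C5: 4 σ bonds; 4 regions of electron density → sp3.
C6 is sp2: 3 σ bonds, plus one π bond, 3 electron-density regions.
C7: 3 σ bonds, plus one π bond; 3 regions of electron density → sp2.
C8 — 4 σ bonds. Steric number 4, so sp3.
C9 (4 σ bonds) has steric number 4: sp3.

C1 sp3, C2 sp, C3 sp, C4 sp3, C5 sp3, C6 sp2, C7 sp2, C8 sp3, C9 sp3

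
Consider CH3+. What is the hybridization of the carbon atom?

Three σ bonds to H, empty p orbital → sp2, trigonal planar.

sp²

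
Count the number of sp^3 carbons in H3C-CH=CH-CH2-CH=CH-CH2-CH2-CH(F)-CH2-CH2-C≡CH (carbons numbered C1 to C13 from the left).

7

C1: sp3 ✓
C2: sp2
C3: sp2
C4: sp3 ✓
C5: sp2
C6: sp2
C7: sp3 ✓
C8: sp3 ✓
C9: sp3 ✓
C10: sp3 ✓
C11: sp3 ✓
C12: sp
C13: sp
C1, C4, C7, C8, C9, C10, C11 → 7 sp3 carbons.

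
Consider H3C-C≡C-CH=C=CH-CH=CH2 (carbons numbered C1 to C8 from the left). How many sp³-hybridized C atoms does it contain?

1

C1: sp3 ✓
C2: sp
C3: sp
C4: sp2
C5: sp
C6: sp2
C7: sp2
C8: sp2
C1 → 1 sp3 carbon.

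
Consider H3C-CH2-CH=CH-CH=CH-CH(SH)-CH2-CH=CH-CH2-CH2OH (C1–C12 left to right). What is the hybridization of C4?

C4: 3 σ bonds, plus one π bond — 3 electron domains, sp2.

sp^2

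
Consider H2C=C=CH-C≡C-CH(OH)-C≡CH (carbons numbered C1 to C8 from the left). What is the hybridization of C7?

sp

C7: 2 σ bonds, plus two π bonds; 2 regions of electron density → sp.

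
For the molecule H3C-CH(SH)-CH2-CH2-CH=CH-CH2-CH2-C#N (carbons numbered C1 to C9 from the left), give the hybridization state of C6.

C6 is sp2: 3 σ bonds, plus one π bond, 3 electron-density regions.

sp2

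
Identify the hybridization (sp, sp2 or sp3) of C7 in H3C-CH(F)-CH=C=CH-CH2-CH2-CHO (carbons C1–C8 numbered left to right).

sp3

C7: 4 σ bonds — 4 electron domains, sp3.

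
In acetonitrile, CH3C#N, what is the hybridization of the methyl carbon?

sp³

The methyl carbon — 4 σ bonds. Steric number 4, so sp3.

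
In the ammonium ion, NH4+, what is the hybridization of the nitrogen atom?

sp³

Four σ bonds, no lone pair → sp3, tetrahedral.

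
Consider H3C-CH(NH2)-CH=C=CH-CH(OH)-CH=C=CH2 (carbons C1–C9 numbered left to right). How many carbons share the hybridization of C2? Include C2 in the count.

C2 is sp3 (only σ bonds).
C1: sp3 ✓
C2: sp3 ✓
C3: sp2
C4: sp
C5: sp2
C6: sp3 ✓
C7: sp2
C8: sp
C9: sp2
3 carbons are sp3.

3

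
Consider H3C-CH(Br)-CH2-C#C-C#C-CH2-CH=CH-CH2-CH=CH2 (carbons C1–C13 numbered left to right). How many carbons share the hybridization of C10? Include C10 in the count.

C10 is sp2 (one π bond).
C1: sp3
C2: sp3
C3: sp3
C4: sp
C5: sp
C6: sp
C7: sp
C8: sp3
C9: sp2 ✓
C10: sp2 ✓
C11: sp3
C12: sp2 ✓
C13: sp2 ✓
4 carbons are sp2.

4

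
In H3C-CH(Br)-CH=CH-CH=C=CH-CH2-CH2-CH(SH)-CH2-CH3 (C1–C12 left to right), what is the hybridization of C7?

sp^2

C7 is sp2: 3 σ bonds, plus one π bond, 3 electron-density regions.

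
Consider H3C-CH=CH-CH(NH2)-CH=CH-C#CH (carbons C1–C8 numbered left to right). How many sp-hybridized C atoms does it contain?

2

C1: sp3
C2: sp2
C3: sp2
C4: sp3
C5: sp2
C6: sp2
C7: sp ✓
C8: sp ✓
C7, C8 → 2 sp carbons.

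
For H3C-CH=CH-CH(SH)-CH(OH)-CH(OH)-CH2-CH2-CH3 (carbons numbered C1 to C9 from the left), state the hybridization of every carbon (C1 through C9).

C1 sp3, C2 sp2, C3 sp2, C4 sp3, C5 sp3, C6 sp3, C7 sp3, C8 sp3, C9 sp3

C1: 4 σ bonds — 4 electron domains, sp3.
C2 is sp2: 3 σ bonds, plus one π bond, 3 electron-density regions.
C3 (3 σ bonds, plus one π bond) has steric number 3: sp2.
C4: 4 σ bonds — 4 electron domains, sp3.
C5: 4 σ bonds; 4 regions of electron density → sp3.
C6: 4 σ bonds — 4 electron domains, sp3.
C7: 4 σ bonds — 4 electron domains, sp3.
C8 — 4 σ bonds. Steric number 4, so sp3.
C9 carries 4 σ bonds, giving a steric number of 4, so it is sp3.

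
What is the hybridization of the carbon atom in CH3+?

sp^2

Three σ bonds to H, empty p orbital → sp2, trigonal planar.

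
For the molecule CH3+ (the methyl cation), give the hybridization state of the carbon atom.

sp^2

Three σ bonds to H, empty p orbital → sp2, trigonal planar.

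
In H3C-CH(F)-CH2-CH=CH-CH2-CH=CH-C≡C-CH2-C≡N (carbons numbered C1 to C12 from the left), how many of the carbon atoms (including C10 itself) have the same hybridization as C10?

C10 is sp (two π bonds).
C1: sp3
C2: sp3
C3: sp3
C4: sp2
C5: sp2
C6: sp3
C7: sp2
C8: sp2
C9: sp ✓
C10: sp ✓
C11: sp3
C12: sp ✓
3 carbons are sp.

3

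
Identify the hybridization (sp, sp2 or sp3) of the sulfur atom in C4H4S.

Analogous to furan: one S lone pair in the aromatic π system, S is sp2.

sp²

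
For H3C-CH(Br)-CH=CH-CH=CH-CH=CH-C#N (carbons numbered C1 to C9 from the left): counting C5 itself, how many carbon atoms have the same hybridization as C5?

C5 is sp2 (one π bond).
C1: sp3
C2: sp3
C3: sp2 ✓
C4: sp2 ✓
C5: sp2 ✓
C6: sp2 ✓
C7: sp2 ✓
C8: sp2 ✓
C9: sp
6 carbons are sp2.

6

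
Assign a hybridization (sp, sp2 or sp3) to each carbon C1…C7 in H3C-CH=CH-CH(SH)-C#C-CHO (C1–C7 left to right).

C1 (4 σ bonds) has steric number 4: sp3.
C2: 3 σ bonds, plus one π bond; 3 regions of electron density → sp2.
C3 carries 3 σ bonds, plus one π bond, giving a steric number of 3, so it is sp2.
C4 carries 4 σ bonds, giving a steric number of 4, so it is sp3.
C5 is sp: 2 σ bonds, plus two π bonds, 2 electron-density regions.
C6: 2 σ bonds, plus two π bonds — 2 electron domains, sp.
C7 (3 σ bonds, plus one π bond) has steric number 3: sp2.

C1 sp3, C2 sp2, C3 sp2, C4 sp3, C5 sp, C6 sp, C7 sp2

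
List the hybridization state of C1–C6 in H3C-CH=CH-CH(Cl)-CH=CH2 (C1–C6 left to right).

C1 carries 4 σ bonds, giving a steric number of 4, so it is sp3.
C2: 3 σ bonds, plus one π bond; 3 regions of electron density → sp2.
C3 has 3 σ bonds, plus one π bond: steric number 3 → sp2.
C4: 4 σ bonds — 4 electron domains, sp3.
C5 (3 σ bonds, plus one π bond) has steric number 3: sp2.
C6: 3 σ bonds, plus one π bond — 3 electron domains, sp2.

C1 sp3, C2 sp2, C3 sp2, C4 sp3, C5 sp2, C6 sp2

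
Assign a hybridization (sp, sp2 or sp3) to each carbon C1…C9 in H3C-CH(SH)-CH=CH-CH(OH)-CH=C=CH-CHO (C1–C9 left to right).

C1 sp3, C2 sp3, C3 sp2, C4 sp2, C5 sp3, C6 sp2, C7 sp, C8 sp2, C9 sp2

C1 (4 σ bonds) has steric number 4: sp3.
C2 — 4 σ bonds. Steric number 4, so sp3.
C3 carries 3 σ bonds, plus one π bond, giving a steric number of 3, so it is sp2.
C4 — 3 σ bonds, plus one π bond. Steric number 3, so sp2.
C5 has 4 σ bonds: steric number 4 → sp3.
C6 — 3 σ bonds, plus one π bond. Steric number 3, so sp2.
C7: 2 σ bonds, plus two π bonds — 2 electron domains, sp.
C8 carries 3 σ bonds, plus one π bond, giving a steric number of 3, so it is sp2.
C9 has 3 σ bonds, plus one π bond: steric number 3 → sp2.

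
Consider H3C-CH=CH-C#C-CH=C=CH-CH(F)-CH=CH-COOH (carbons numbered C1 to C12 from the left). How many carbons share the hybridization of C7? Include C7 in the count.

3

C7 is sp (two π bonds).
C1: sp3
C2: sp2
C3: sp2
C4: sp ✓
C5: sp ✓
C6: sp2
C7: sp ✓
C8: sp2
C9: sp3
C10: sp2
C11: sp2
C12: sp2
3 carbons are sp.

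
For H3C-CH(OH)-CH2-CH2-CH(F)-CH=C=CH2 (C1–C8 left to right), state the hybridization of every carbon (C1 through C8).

C1 — 4 σ bonds. Steric number 4, so sp3.
C2: 4 σ bonds — 4 electron domains, sp3.
C3 — 4 σ bonds. Steric number 4, so sp3.
C4 has 4 σ bonds: steric number 4 → sp3.
C5 is sp3: 4 σ bonds, 4 electron-density regions.
C6: 3 σ bonds, plus one π bond — 3 electron domains, sp2.
C7 is sp: 2 σ bonds, plus two π bonds, 2 electron-density regions.
C8: 3 σ bonds, plus one π bond — 3 electron domains, sp2.

C1 sp3, C2 sp3, C3 sp3, C4 sp3, C5 sp3, C6 sp2, C7 sp, C8 sp2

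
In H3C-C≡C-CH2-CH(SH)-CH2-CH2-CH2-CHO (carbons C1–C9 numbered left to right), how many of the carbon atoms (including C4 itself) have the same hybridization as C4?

C4 is sp3 (only σ bonds).
C1: sp3 ✓
C2: sp
C3: sp
C4: sp3 ✓
C5: sp3 ✓
C6: sp3 ✓
C7: sp3 ✓
C8: sp3 ✓
C9: sp2
6 carbons are sp3.

6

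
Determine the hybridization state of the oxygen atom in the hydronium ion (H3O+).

Three σ bonds + one lone pair = steric number 4 → sp3.

sp3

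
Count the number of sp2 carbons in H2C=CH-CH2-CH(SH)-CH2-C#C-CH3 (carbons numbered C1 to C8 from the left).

C1: sp2 ✓
C2: sp2 ✓
C3: sp3
C4: sp3
C5: sp3
C6: sp
C7: sp
C8: sp3
C1, C2 → 2 sp2 carbons.

2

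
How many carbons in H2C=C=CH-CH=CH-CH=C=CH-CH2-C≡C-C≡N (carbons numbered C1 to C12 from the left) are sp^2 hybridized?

C1: sp2 ✓
C2: sp
C3: sp2 ✓
C4: sp2 ✓
C5: sp2 ✓
C6: sp2 ✓
C7: sp
C8: sp2 ✓
C9: sp3
C10: sp
C11: sp
C12: sp
C1, C3, C4, C5, C6, C8 → 6 sp2 carbons.

6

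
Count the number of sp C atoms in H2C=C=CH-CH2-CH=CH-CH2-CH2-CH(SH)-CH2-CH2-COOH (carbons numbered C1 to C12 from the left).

1

C1: sp2
C2: sp ✓
C3: sp2
C4: sp3
C5: sp2
C6: sp2
C7: sp3
C8: sp3
C9: sp3
C10: sp3
C11: sp3
C12: sp2
C2 → 1 sp carbon.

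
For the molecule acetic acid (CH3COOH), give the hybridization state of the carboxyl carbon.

The carboxyl carbon has 3 σ bonds, plus one π bond: steric number 3 → sp2.

sp^2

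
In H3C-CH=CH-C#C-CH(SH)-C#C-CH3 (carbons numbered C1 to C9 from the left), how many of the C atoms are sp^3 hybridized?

3

C1: sp3 ✓
C2: sp2
C3: sp2
C4: sp
C5: sp
C6: sp3 ✓
C7: sp
C8: sp
C9: sp3 ✓
C1, C6, C9 → 3 sp3 carbons.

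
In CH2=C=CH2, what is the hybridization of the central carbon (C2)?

Two σ bonds and two π bonds (one to each neighbour) → sp.

sp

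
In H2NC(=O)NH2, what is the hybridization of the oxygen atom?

The oxygen atom (1 σ bond and 2 lone pairs, plus one π bond) has steric number 3: sp2.

sp2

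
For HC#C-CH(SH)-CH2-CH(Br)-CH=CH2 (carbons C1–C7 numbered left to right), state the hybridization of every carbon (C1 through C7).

C1: 2 σ bonds, plus two π bonds — 2 electron domains, sp.
C2 (2 σ bonds, plus two π bonds) has steric number 2: sp.
C3 (4 σ bonds) has steric number 4: sp3.
C4 — 4 σ bonds. Steric number 4, so sp3.
C5 has 4 σ bonds: steric number 4 → sp3.
C6 has 3 σ bonds, plus one π bond: steric number 3 → sp2.
C7 is sp2: 3 σ bonds, plus one π bond, 3 electron-density regions.

C1 sp, C2 sp, C3 sp3, C4 sp3, C5 sp3, C6 sp2, C7 sp2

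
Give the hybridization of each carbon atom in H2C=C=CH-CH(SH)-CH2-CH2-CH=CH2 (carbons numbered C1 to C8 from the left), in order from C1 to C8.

C1 sp2, C2 sp, C3 sp2, C4 sp3, C5 sp3, C6 sp3, C7 sp2, C8 sp2

C1: 3 σ bonds, plus one π bond; 3 regions of electron density → sp2.
C2: 2 σ bonds, plus two π bonds; 2 regions of electron density → sp.
C3 — 3 σ bonds, plus one π bond. Steric number 3, so sp2.
C4 (4 σ bonds) has steric number 4: sp3.
C5 carries 4 σ bonds, giving a steric number of 4, so it is sp3.
C6 has 4 σ bonds: steric number 4 → sp3.
C7 is sp2: 3 σ bonds, plus one π bond, 3 electron-density regions.
C8 is sp2: 3 σ bonds, plus one π bond, 3 electron-density regions.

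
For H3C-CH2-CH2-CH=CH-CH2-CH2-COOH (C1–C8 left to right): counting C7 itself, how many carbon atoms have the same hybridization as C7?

C7 is sp3 (only σ bonds).
C1: sp3 ✓
C2: sp3 ✓
C3: sp3 ✓
C4: sp2
C5: sp2
C6: sp3 ✓
C7: sp3 ✓
C8: sp2
5 carbons are sp3.

5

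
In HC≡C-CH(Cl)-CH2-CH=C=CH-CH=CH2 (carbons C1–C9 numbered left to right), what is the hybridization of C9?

C9 carries 3 σ bonds, plus one π bond, giving a steric number of 3, so it is sp2.

sp^2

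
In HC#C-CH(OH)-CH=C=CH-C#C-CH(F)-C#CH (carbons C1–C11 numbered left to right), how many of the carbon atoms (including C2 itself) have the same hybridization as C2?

C2 is sp (two π bonds).
C1: sp ✓
C2: sp ✓
C3: sp3
C4: sp2
C5: sp ✓
C6: sp2
C7: sp ✓
C8: sp ✓
C9: sp3
C10: sp ✓
C11: sp ✓
7 carbons are sp.

7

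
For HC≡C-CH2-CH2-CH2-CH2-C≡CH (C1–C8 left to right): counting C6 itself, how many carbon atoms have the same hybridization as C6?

4

C6 is sp3 (only σ bonds).
C1: sp
C2: sp
C3: sp3 ✓
C4: sp3 ✓
C5: sp3 ✓
C6: sp3 ✓
C7: sp
C8: sp
4 carbons are sp3.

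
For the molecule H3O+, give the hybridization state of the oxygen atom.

Three σ bonds + one lone pair = steric number 4 → sp3.

sp3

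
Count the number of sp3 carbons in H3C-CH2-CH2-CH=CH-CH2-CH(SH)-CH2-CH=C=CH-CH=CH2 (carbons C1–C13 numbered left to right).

6

C1: sp3 ✓
C2: sp3 ✓
C3: sp3 ✓
C4: sp2
C5: sp2
C6: sp3 ✓
C7: sp3 ✓
C8: sp3 ✓
C9: sp2
C10: sp
C11: sp2
C12: sp2
C13: sp2
C1, C2, C3, C6, C7, C8 → 6 sp3 carbons.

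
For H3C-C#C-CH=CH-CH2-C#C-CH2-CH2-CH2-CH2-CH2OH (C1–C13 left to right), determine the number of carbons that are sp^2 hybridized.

2

C1: sp3
C2: sp
C3: sp
C4: sp2 ✓
C5: sp2 ✓
C6: sp3
C7: sp
C8: sp
C9: sp3
C10: sp3
C11: sp3
C12: sp3
C13: sp3
C4, C5 → 2 sp2 carbons.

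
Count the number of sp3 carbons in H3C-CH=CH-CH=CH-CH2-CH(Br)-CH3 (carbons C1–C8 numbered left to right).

4

C1: sp3 ✓
C2: sp2
C3: sp2
C4: sp2
C5: sp2
C6: sp3 ✓
C7: sp3 ✓
C8: sp3 ✓
C1, C6, C7, C8 → 4 sp3 carbons.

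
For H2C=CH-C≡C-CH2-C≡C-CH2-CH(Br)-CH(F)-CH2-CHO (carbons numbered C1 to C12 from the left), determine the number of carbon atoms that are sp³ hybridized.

5

C1: sp2
C2: sp2
C3: sp
C4: sp
C5: sp3 ✓
C6: sp
C7: sp
C8: sp3 ✓
C9: sp3 ✓
C10: sp3 ✓
C11: sp3 ✓
C12: sp2
C5, C8, C9, C10, C11 → 5 sp3 carbons.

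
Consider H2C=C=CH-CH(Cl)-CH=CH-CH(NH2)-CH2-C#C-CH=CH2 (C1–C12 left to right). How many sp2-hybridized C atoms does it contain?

C1: sp2 ✓
C2: sp
C3: sp2 ✓
C4: sp3
C5: sp2 ✓
C6: sp2 ✓
C7: sp3
C8: sp3
C9: sp
C10: sp
C11: sp2 ✓
C12: sp2 ✓
C1, C3, C5, C6, C11, C12 → 6 sp2 carbons.

6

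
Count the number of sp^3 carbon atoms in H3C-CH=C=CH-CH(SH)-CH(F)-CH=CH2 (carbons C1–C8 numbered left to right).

3

C1: sp3 ✓
C2: sp2
C3: sp
C4: sp2
C5: sp3 ✓
C6: sp3 ✓
C7: sp2
C8: sp2
C1, C5, C6 → 3 sp3 carbons.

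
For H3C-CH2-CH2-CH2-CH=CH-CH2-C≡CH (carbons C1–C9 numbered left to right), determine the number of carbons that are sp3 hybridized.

5

C1: sp3 ✓
C2: sp3 ✓
C3: sp3 ✓
C4: sp3 ✓
C5: sp2
C6: sp2
C7: sp3 ✓
C8: sp
C9: sp
C1, C2, C3, C4, C7 → 5 sp3 carbons.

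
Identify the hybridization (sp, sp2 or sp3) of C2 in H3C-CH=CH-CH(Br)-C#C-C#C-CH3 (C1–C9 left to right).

C2 is sp2: 3 σ bonds, plus one π bond, 3 electron-density regions.

sp2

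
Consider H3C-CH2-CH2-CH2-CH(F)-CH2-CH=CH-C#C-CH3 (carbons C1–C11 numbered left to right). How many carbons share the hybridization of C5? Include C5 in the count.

7

C5 is sp3 (only σ bonds).
C1: sp3 ✓
C2: sp3 ✓
C3: sp3 ✓
C4: sp3 ✓
C5: sp3 ✓
C6: sp3 ✓
C7: sp2
C8: sp2
C9: sp
C10: sp
C11: sp3 ✓
7 carbons are sp3.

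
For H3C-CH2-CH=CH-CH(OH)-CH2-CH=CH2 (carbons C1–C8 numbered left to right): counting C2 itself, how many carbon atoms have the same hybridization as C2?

C2 is sp3 (only σ bonds).
C1: sp3 ✓
C2: sp3 ✓
C3: sp2
C4: sp2
C5: sp3 ✓
C6: sp3 ✓
C7: sp2
C8: sp2
4 carbons are sp3.

4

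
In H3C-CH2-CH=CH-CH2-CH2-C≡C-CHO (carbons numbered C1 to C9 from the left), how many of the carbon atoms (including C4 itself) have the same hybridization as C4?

3

C4 is sp2 (one π bond).
C1: sp3
C2: sp3
C3: sp2 ✓
C4: sp2 ✓
C5: sp3
C6: sp3
C7: sp
C8: sp
C9: sp2 ✓
3 carbons are sp2.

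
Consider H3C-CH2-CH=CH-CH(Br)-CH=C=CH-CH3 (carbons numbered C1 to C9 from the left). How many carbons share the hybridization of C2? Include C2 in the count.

C2 is sp3 (only σ bonds).
C1: sp3 ✓
C2: sp3 ✓
C3: sp2
C4: sp2
C5: sp3 ✓
C6: sp2
C7: sp
C8: sp2
C9: sp3 ✓
4 carbons are sp3.

4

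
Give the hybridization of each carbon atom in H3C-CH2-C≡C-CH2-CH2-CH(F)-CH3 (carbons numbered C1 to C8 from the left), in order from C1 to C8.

C1: 4 σ bonds; 4 regions of electron density → sp3.
C2 is sp3: 4 σ bonds, 4 electron-density regions.
C3 (2 σ bonds, plus two π bonds) has steric number 2: sp.
C4: 2 σ bonds, plus two π bonds — 2 electron domains, sp.
C5 carries 4 σ bonds, giving a steric number of 4, so it is sp3.
C6 (4 σ bonds) has steric number 4: sp3.
C7 has 4 σ bonds: steric number 4 → sp3.
C8 is sp3: 4 σ bonds, 4 electron-density regions.

C1 sp3, C2 sp3, C3 sp, C4 sp, C5 sp3, C6 sp3, C7 sp3, C8 sp3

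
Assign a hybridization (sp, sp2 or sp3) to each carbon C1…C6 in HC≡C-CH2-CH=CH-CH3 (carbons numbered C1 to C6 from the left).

C1 (2 σ bonds, plus two π bonds) has steric number 2: sp.
C2 carries 2 σ bonds, plus two π bonds, giving a steric number of 2, so it is sp.
C3: 4 σ bonds; 4 regions of electron density → sp3.
C4 is sp2: 3 σ bonds, plus one π bond, 3 electron-density regions.
C5 carries 3 σ bonds, plus one π bond, giving a steric number of 3, so it is sp2.
C6 (4 σ bonds) has steric number 4: sp3.

C1 sp, C2 sp, C3 sp3, C4 sp2, C5 sp2, C6 sp3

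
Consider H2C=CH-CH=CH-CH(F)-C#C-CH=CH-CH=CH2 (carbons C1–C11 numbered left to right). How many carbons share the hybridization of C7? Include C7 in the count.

2

C7 is sp (two π bonds).
C1: sp2
C2: sp2
C3: sp2
C4: sp2
C5: sp3
C6: sp ✓
C7: sp ✓
C8: sp2
C9: sp2
C10: sp2
C11: sp2
2 carbons are sp.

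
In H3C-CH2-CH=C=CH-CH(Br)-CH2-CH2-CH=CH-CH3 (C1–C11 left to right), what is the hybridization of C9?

sp^2

C9 carries 3 σ bonds, plus one π bond, giving a steric number of 3, so it is sp2.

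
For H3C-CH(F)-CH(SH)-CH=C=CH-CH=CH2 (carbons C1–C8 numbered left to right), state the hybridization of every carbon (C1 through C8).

C1 has 4 σ bonds: steric number 4 → sp3.
C2 — 4 σ bonds. Steric number 4, so sp3.
C3: 4 σ bonds; 4 regions of electron density → sp3.
C4 carries 3 σ bonds, plus one π bond, giving a steric number of 3, so it is sp2.
C5 (2 σ bonds, plus two π bonds) has steric number 2: sp.
C6 is sp2: 3 σ bonds, plus one π bond, 3 electron-density regions.
C7 has 3 σ bonds, plus one π bond: steric number 3 → sp2.
C8 (3 σ bonds, plus one π bond) has steric number 3: sp2.

C1 sp3, C2 sp3, C3 sp3, C4 sp2, C5 sp, C6 sp2, C7 sp2, C8 sp2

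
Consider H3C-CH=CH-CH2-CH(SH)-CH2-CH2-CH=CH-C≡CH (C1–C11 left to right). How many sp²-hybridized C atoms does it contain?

C1: sp3
C2: sp2 ✓
C3: sp2 ✓
C4: sp3
C5: sp3
C6: sp3
C7: sp3
C8: sp2 ✓
C9: sp2 ✓
C10: sp
C11: sp
C2, C3, C8, C9 → 4 sp2 carbons.

4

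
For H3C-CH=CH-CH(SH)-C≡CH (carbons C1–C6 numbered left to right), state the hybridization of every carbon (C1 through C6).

C1 sp3, C2 sp2, C3 sp2, C4 sp3, C5 sp, C6 sp

C1 (4 σ bonds) has steric number 4: sp3.
C2 has 3 σ bonds, plus one π bond: steric number 3 → sp2.
C3 (3 σ bonds, plus one π bond) has steric number 3: sp2.
C4: 4 σ bonds; 4 regions of electron density → sp3.
C5: 2 σ bonds, plus two π bonds; 2 regions of electron density → sp.
C6 — 2 σ bonds, plus two π bonds. Steric number 2, so sp.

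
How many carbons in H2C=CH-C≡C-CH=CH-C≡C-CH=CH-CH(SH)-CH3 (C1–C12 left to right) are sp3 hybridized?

C1: sp2
C2: sp2
C3: sp
C4: sp
C5: sp2
C6: sp2
C7: sp
C8: sp
C9: sp2
C10: sp2
C11: sp3 ✓
C12: sp3 ✓
C11, C12 → 2 sp3 carbons.

2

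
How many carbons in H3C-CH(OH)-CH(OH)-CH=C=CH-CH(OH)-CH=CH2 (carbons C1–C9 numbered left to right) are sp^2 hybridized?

C1: sp3
C2: sp3
C3: sp3
C4: sp2 ✓
C5: sp
C6: sp2 ✓
C7: sp3
C8: sp2 ✓
C9: sp2 ✓
C4, C6, C8, C9 → 4 sp2 carbons.

4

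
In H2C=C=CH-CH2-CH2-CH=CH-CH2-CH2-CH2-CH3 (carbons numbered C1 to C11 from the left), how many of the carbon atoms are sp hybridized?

C1: sp2
C2: sp ✓
C3: sp2
C4: sp3
C5: sp3
C6: sp2
C7: sp2
C8: sp3
C9: sp3
C10: sp3
C11: sp3
C2 → 1 sp carbon.

1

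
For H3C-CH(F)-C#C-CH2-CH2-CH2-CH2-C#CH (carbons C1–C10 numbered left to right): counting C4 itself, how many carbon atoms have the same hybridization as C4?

C4 is sp (two π bonds).
C1: sp3
C2: sp3
C3: sp ✓
C4: sp ✓
C5: sp3
C6: sp3
C7: sp3
C8: sp3
C9: sp ✓
C10: sp ✓
4 carbons are sp.

4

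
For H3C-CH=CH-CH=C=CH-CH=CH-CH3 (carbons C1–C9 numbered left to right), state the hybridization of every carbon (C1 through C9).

C1 (4 σ bonds) has steric number 4: sp3.
C2 — 3 σ bonds, plus one π bond. Steric number 3, so sp2.
C3 has 3 σ bonds, plus one π bond: steric number 3 → sp2.
C4 — 3 σ bonds, plus one π bond. Steric number 3, so sp2.
C5 (2 σ bonds, plus two π bonds) has steric number 2: sp.
C6 is sp2: 3 σ bonds, plus one π bond, 3 electron-density regions.
C7 carries 3 σ bonds, plus one π bond, giving a steric number of 3, so it is sp2.
C8 — 3 σ bonds, plus one π bond. Steric number 3, so sp2.
C9 (4 σ bonds) has steric number 4: sp3.

C1 sp3, C2 sp2, C3 sp2, C4 sp2, C5 sp, C6 sp2, C7 sp2, C8 sp2, C9 sp3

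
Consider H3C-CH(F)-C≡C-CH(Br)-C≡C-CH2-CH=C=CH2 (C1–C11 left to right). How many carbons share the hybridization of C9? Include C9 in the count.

2

C9 is sp2 (one π bond).
C1: sp3
C2: sp3
C3: sp
C4: sp
C5: sp3
C6: sp
C7: sp
C8: sp3
C9: sp2 ✓
C10: sp
C11: sp2 ✓
2 carbons are sp2.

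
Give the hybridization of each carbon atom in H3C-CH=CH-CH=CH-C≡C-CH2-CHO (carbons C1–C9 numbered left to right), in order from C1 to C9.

C1 sp3, C2 sp2, C3 sp2, C4 sp2, C5 sp2, C6 sp, C7 sp, C8 sp3, C9 sp2

C1 carries 4 σ bonds, giving a steric number of 4, so it is sp3.
C2 (3 σ bonds, plus one π bond) has steric number 3: sp2.
C3 — 3 σ bonds, plus one π bond. Steric number 3, so sp2.
C4 (3 σ bonds, plus one π bond) has steric number 3: sp2.
C5 — 3 σ bonds, plus one π bond. Steric number 3, so sp2.
C6 — 2 σ bonds, plus two π bonds. Steric number 2, so sp.
C7: 2 σ bonds, plus two π bonds; 2 regions of electron density → sp.
C8 carries 4 σ bonds, giving a steric number of 4, so it is sp3.
C9 is sp2: 3 σ bonds, plus one π bond, 3 electron-density regions.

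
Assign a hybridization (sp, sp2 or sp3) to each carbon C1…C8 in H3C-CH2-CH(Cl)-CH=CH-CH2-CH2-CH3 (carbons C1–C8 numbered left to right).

C1 — 4 σ bonds. Steric number 4, so sp3.
C2 — 4 σ bonds. Steric number 4, so sp3.
C3 has 4 σ bonds: steric number 4 → sp3.
C4 has 3 σ bonds, plus one π bond: steric number 3 → sp2.
C5: 3 σ bonds, plus one π bond — 3 electron domains, sp2.
C6 is sp3: 4 σ bonds, 4 electron-density regions.
C7 is sp3: 4 σ bonds, 4 electron-density regions.
C8 — 4 σ bonds. Steric number 4, so sp3.

C1 sp3, C2 sp3, C3 sp3, C4 sp2, C5 sp2, C6 sp3, C7 sp3, C8 sp3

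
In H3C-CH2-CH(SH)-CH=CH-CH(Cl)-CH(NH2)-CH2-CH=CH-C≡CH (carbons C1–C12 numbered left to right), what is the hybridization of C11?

sp

C11 (2 σ bonds, plus two π bonds) has steric number 2: sp.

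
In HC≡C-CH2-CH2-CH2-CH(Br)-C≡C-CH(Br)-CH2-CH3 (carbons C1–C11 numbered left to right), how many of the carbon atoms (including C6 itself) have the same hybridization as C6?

7

C6 is sp3 (only σ bonds).
C1: sp
C2: sp
C3: sp3 ✓
C4: sp3 ✓
C5: sp3 ✓
C6: sp3 ✓
C7: sp
C8: sp
C9: sp3 ✓
C10: sp3 ✓
C11: sp3 ✓
7 carbons are sp3.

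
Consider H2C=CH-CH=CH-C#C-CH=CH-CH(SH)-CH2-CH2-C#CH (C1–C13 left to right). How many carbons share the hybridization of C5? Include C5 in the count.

4

C5 is sp (two π bonds).
C1: sp2
C2: sp2
C3: sp2
C4: sp2
C5: sp ✓
C6: sp ✓
C7: sp2
C8: sp2
C9: sp3
C10: sp3
C11: sp3
C12: sp ✓
C13: sp ✓
4 carbons are sp.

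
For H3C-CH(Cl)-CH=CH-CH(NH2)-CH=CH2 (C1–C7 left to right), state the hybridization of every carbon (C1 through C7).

C1 sp3, C2 sp3, C3 sp2, C4 sp2, C5 sp3, C6 sp2, C7 sp2

C1 is sp3: 4 σ bonds, 4 electron-density regions.
C2 — 4 σ bonds. Steric number 4, so sp3.
C3 is sp2: 3 σ bonds, plus one π bond, 3 electron-density regions.
C4 carries 3 σ bonds, plus one π bond, giving a steric number of 3, so it is sp2.
C5 (4 σ bonds) has steric number 4: sp3.
C6 is sp2: 3 σ bonds, plus one π bond, 3 electron-density regions.
C7: 3 σ bonds, plus one π bond — 3 electron domains, sp2.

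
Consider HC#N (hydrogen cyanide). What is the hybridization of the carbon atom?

sp

The carbon atom: 2 σ bonds, plus two π bonds — 2 electron domains, sp.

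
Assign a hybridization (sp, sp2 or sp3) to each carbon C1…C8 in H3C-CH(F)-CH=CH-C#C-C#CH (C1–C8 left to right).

C1 carries 4 σ bonds, giving a steric number of 4, so it is sp3.
C2 is sp3: 4 σ bonds, 4 electron-density regions.
C3 carries 3 σ bonds, plus one π bond, giving a steric number of 3, so it is sp2.
C4 — 3 σ bonds, plus one π bond. Steric number 3, so sp2.
C5 — 2 σ bonds, plus two π bonds. Steric number 2, so sp.
C6 — 2 σ bonds, plus two π bonds. Steric number 2, so sp.
C7: 2 σ bonds, plus two π bonds — 2 electron domains, sp.
C8 is sp: 2 σ bonds, plus two π bonds, 2 electron-density regions.

C1 sp3, C2 sp3, C3 sp2, C4 sp2, C5 sp, C6 sp, C7 sp, C8 sp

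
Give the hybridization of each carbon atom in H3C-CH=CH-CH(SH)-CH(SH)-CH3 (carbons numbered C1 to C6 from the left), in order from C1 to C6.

C1 sp3, C2 sp2, C3 sp2, C4 sp3, C5 sp3, C6 sp3

C1 has 4 σ bonds: steric number 4 → sp3.
C2 — 3 σ bonds, plus one π bond. Steric number 3, so sp2.
C3 has 3 σ bonds, plus one π bond: steric number 3 → sp2.
C4 carries 4 σ bonds, giving a steric number of 4, so it is sp3.
C5 carries 4 σ bonds, giving a steric number of 4, so it is sp3.
C6: 4 σ bonds — 4 electron domains, sp3.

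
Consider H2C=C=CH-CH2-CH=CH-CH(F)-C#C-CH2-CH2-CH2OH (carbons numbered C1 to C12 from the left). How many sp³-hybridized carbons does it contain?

C1: sp2
C2: sp
C3: sp2
C4: sp3 ✓
C5: sp2
C6: sp2
C7: sp3 ✓
C8: sp
C9: sp
C10: sp3 ✓
C11: sp3 ✓
C12: sp3 ✓
C4, C7, C10, C11, C12 → 5 sp3 carbons.

5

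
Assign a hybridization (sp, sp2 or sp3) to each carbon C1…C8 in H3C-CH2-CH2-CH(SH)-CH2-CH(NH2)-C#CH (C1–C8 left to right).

C1 sp3, C2 sp3, C3 sp3, C4 sp3, C5 sp3, C6 sp3, C7 sp, C8 sp

C1 carries 4 σ bonds, giving a steric number of 4, so it is sp3.
C2 — 4 σ bonds. Steric number 4, so sp3.
C3 (4 σ bonds) has steric number 4: sp3.
C4 is sp3: 4 σ bonds, 4 electron-density regions.
C5 is sp3: 4 σ bonds, 4 electron-density regions.
C6 has 4 σ bonds: steric number 4 → sp3.
C7 carries 2 σ bonds, plus two π bonds, giving a steric number of 2, so it is sp.
C8 — 2 σ bonds, plus two π bonds. Steric number 2, so sp.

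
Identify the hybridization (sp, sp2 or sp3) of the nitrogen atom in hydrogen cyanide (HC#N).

sp

The nitrogen atom: 1 σ bond and 1 lone pair, plus two π bonds — 2 electron domains, sp.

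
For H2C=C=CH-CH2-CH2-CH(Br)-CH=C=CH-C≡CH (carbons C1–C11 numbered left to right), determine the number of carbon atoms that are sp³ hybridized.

3

C1: sp2
C2: sp
C3: sp2
C4: sp3 ✓
C5: sp3 ✓
C6: sp3 ✓
C7: sp2
C8: sp
C9: sp2
C10: sp
C11: sp
C4, C5, C6 → 3 sp3 carbons.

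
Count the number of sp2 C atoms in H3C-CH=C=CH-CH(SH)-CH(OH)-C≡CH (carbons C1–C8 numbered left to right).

C1: sp3
C2: sp2 ✓
C3: sp
C4: sp2 ✓
C5: sp3
C6: sp3
C7: sp
C8: sp
C2, C4 → 2 sp2 carbons.

2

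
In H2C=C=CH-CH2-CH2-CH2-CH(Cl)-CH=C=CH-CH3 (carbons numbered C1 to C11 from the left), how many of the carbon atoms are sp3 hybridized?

C1: sp2
C2: sp
C3: sp2
C4: sp3 ✓
C5: sp3 ✓
C6: sp3 ✓
C7: sp3 ✓
C8: sp2
C9: sp
C10: sp2
C11: sp3 ✓
C4, C5, C6, C7, C11 → 5 sp3 carbons.

5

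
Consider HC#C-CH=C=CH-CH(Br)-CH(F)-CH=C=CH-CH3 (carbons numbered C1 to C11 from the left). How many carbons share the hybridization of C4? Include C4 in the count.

4

C4 is sp (two π bonds).
C1: sp ✓
C2: sp ✓
C3: sp2
C4: sp ✓
C5: sp2
C6: sp3
C7: sp3
C8: sp2
C9: sp ✓
C10: sp2
C11: sp3
4 carbons are sp.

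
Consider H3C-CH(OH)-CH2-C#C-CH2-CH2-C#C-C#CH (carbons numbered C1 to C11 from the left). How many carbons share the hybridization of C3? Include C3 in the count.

C3 is sp3 (only σ bonds).
C1: sp3 ✓
C2: sp3 ✓
C3: sp3 ✓
C4: sp
C5: sp
C6: sp3 ✓
C7: sp3 ✓
C8: sp
C9: sp
C10: sp
C11: sp
5 carbons are sp3.

5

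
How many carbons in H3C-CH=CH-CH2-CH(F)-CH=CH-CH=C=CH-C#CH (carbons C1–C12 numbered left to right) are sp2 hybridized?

6

C1: sp3
C2: sp2 ✓
C3: sp2 ✓
C4: sp3
C5: sp3
C6: sp2 ✓
C7: sp2 ✓
C8: sp2 ✓
C9: sp
C10: sp2 ✓
C11: sp
C12: sp
C2, C3, C6, C7, C8, C10 → 6 sp2 carbons.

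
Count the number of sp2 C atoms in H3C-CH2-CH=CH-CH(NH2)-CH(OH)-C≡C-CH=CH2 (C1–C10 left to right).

4

C1: sp3
C2: sp3
C3: sp2 ✓
C4: sp2 ✓
C5: sp3
C6: sp3
C7: sp
C8: sp
C9: sp2 ✓
C10: sp2 ✓
C3, C4, C9, C10 → 4 sp2 carbons.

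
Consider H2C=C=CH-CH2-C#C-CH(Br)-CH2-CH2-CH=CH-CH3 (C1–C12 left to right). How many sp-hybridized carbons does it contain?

C1: sp2
C2: sp ✓
C3: sp2
C4: sp3
C5: sp ✓
C6: sp ✓
C7: sp3
C8: sp3
C9: sp3
C10: sp2
C11: sp2
C12: sp3
C2, C5, C6 → 3 sp carbons.

3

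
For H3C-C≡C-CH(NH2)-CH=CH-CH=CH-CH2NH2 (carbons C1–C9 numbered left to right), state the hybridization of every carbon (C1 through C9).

C1 sp3, C2 sp, C3 sp, C4 sp3, C5 sp2, C6 sp2, C7 sp2, C8 sp2, C9 sp3

C1: 4 σ bonds — 4 electron domains, sp3.
C2: 2 σ bonds, plus two π bonds; 2 regions of electron density → sp.
C3: 2 σ bonds, plus two π bonds — 2 electron domains, sp.
C4: 4 σ bonds — 4 electron domains, sp3.
C5 is sp2: 3 σ bonds, plus one π bond, 3 electron-density regions.
C6 — 3 σ bonds, plus one π bond. Steric number 3, so sp2.
C7: 3 σ bonds, plus one π bond; 3 regions of electron density → sp2.
C8 (3 σ bonds, plus one π bond) has steric number 3: sp2.
C9: 4 σ bonds — 4 electron domains, sp3.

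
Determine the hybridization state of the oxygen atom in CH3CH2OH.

The oxygen atom: 2 σ bonds and 2 lone pairs — 4 electron domains, sp3.

sp³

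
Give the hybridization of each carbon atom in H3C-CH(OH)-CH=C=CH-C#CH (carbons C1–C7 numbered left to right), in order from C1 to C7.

C1: 4 σ bonds; 4 regions of electron density → sp3.
C2 is sp3: 4 σ bonds, 4 electron-density regions.
C3: 3 σ bonds, plus one π bond — 3 electron domains, sp2.
C4: 2 σ bonds, plus two π bonds; 2 regions of electron density → sp.
C5: 3 σ bonds, plus one π bond; 3 regions of electron density → sp2.
C6 is sp: 2 σ bonds, plus two π bonds, 2 electron-density regions.
C7 (2 σ bonds, plus two π bonds) has steric number 2: sp.

C1 sp3, C2 sp3, C3 sp2, C4 sp, C5 sp2, C6 sp, C7 sp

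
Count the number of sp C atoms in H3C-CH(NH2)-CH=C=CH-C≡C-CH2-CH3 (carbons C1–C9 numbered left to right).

C1: sp3
C2: sp3
C3: sp2
C4: sp ✓
C5: sp2
C6: sp ✓
C7: sp ✓
C8: sp3
C9: sp3
C4, C6, C7 → 3 sp carbons.

3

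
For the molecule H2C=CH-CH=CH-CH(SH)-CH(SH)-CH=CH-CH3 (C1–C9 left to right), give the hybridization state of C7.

C7: 3 σ bonds, plus one π bond — 3 electron domains, sp2.

sp^2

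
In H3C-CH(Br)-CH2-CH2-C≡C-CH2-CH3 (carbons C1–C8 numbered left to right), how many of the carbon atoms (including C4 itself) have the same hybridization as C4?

6

C4 is sp3 (only σ bonds).
C1: sp3 ✓
C2: sp3 ✓
C3: sp3 ✓
C4: sp3 ✓
C5: sp
C6: sp
C7: sp3 ✓
C8: sp3 ✓
6 carbons are sp3.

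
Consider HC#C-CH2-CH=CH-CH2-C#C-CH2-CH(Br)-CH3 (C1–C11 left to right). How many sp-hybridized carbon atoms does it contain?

4

C1: sp ✓
C2: sp ✓
C3: sp3
C4: sp2
C5: sp2
C6: sp3
C7: sp ✓
C8: sp ✓
C9: sp3
C10: sp3
C11: sp3
C1, C2, C7, C8 → 4 sp carbons.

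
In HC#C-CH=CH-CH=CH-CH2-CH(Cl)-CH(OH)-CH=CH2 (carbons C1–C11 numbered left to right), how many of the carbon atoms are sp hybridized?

C1: sp ✓
C2: sp ✓
C3: sp2
C4: sp2
C5: sp2
C6: sp2
C7: sp3
C8: sp3
C9: sp3
C10: sp2
C11: sp2
C1, C2 → 2 sp carbons.

2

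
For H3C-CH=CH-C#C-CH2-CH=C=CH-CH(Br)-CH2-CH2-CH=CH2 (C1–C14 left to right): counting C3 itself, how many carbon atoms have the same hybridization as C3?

6

C3 is sp2 (one π bond).
C1: sp3
C2: sp2 ✓
C3: sp2 ✓
C4: sp
C5: sp
C6: sp3
C7: sp2 ✓
C8: sp
C9: sp2 ✓
C10: sp3
C11: sp3
C12: sp3
C13: sp2 ✓
C14: sp2 ✓
6 carbons are sp2.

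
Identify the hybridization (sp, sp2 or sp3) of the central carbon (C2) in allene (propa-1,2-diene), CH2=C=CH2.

sp

Two σ bonds and two π bonds (one to each neighbour) → sp.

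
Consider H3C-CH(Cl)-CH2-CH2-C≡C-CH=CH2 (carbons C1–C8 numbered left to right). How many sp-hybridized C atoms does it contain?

2

C1: sp3
C2: sp3
C3: sp3
C4: sp3
C5: sp ✓
C6: sp ✓
C7: sp2
C8: sp2
C5, C6 → 2 sp carbons.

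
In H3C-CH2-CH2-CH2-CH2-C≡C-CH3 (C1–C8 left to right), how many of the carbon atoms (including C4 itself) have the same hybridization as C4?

C4 is sp3 (only σ bonds).
C1: sp3 ✓
C2: sp3 ✓
C3: sp3 ✓
C4: sp3 ✓
C5: sp3 ✓
C6: sp
C7: sp
C8: sp3 ✓
6 carbons are sp3.

6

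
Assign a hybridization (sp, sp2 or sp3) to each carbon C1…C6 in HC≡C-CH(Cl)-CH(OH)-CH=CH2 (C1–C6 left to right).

C1 (2 σ bonds, plus two π bonds) has steric number 2: sp.
C2 carries 2 σ bonds, plus two π bonds, giving a steric number of 2, so it is sp.
C3 has 4 σ bonds: steric number 4 → sp3.
C4: 4 σ bonds — 4 electron domains, sp3.
C5 has 3 σ bonds, plus one π bond: steric number 3 → sp2.
C6: 3 σ bonds, plus one π bond; 3 regions of electron density → sp2.

C1 sp, C2 sp, C3 sp3, C4 sp3, C5 sp2, C6 sp2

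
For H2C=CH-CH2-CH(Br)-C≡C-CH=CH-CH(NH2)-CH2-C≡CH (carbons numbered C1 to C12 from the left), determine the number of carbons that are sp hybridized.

4

C1: sp2
C2: sp2
C3: sp3
C4: sp3
C5: sp ✓
C6: sp ✓
C7: sp2
C8: sp2
C9: sp3
C10: sp3
C11: sp ✓
C12: sp ✓
C5, C6, C11, C12 → 4 sp carbons.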